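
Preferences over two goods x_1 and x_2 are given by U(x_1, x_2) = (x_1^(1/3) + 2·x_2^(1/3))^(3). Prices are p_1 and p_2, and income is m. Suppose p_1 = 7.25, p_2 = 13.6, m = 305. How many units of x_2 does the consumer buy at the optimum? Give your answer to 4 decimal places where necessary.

MRS = MU_x_1/MU_x_2 = (1/2)·(x_2/x_1)^(2/3). Set equal to p_1/p_2.
Hence x_2/x_1 = (2·p_1/p_2)^(1/(2/3)), i.e. raised to the 1.5 power.
Substitute x_2 = (x_2/x_1)·x_1 into the budget: x_1* = m/(p_1 + p_2·(x_2/x_1)).
Numerically x_2/x_1 = 1.100889, so x_1* = 305/(7.25 + 13.6·1.100889) = 13.7251 and x_2* = 1.100889·13.7251 = 15.1098.

x_2* = 15.1098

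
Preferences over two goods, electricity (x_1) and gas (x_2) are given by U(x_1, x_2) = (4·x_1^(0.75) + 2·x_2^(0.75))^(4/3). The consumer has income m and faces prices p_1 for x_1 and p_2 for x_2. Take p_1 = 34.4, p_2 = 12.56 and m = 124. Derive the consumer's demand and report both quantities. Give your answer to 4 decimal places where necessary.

With the ratio pinned down, the budget gives x_1* = m/(p_1 + p_2·(x_2/x_1)) and x_2* = (x_2/x_1)·x_1*.
Numerically x_2/x_1 = 3.516861, so x_1* = 124/(34.4 + 12.56·3.516861) = 1.5782 and x_2* = 3.516861·1.5782 = 5.5502.

x_1* = 1.5782, x_2* = 5.5502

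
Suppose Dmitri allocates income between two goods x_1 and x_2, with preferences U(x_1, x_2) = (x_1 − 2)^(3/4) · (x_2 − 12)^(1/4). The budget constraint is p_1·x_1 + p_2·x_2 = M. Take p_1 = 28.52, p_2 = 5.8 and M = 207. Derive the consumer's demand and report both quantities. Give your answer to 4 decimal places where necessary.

x_1* = 4.1133, x_2* = 15.4638

This is Cobb-Douglas in (x_1−2, x_2−12): tangency gives 0.75·p_2·(x_2−12) = 0.25·p_1·(x_1−2).
After buying the subsistence bundle (2, 12), a share 0.75 of the remaining income goes to x_1: x_1* = 2 + 0.75·(M − 2p_1 − 12p_2)/p_1.
Discretionary income = 207 − 2·28.52 − 12·5.8 = 80.36; x_1* = 2 + 0.75·80.36/28.52 = 4.1133; x_2* = 12 + 0.25·80.36/5.8 = 15.4638.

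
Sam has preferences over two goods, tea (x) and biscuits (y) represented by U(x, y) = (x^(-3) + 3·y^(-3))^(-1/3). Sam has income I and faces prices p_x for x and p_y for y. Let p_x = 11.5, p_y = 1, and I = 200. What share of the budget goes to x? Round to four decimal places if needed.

MRS = MU_x/MU_y = (1/3)·(y/x)^(4). Set equal to p_x/p_y.
Hence y/x = (3·p_x/p_y)^(1/(4)), i.e. raised to the 0.25 power.
Substitute y = (y/x)·x into the budget: x* = I/(p_x + p_y·(y/x)).
Numerically y/x = 2.423566, so x* = 200/(11.5 + 1·2.423566) = 14.3641 and y* = 2.423566·14.3641 = 34.8124.
Expenditure on x: 11.5·14.3641 = 165.1876; share = 0.8259.

share on x = 0.8259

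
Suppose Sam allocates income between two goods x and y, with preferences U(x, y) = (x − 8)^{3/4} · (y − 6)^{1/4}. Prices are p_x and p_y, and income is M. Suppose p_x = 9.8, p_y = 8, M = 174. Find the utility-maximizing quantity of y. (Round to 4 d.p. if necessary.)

y* = 7.4875

Let x' = x−8, y' = y−6. MRS = 3·y'/x' = p_x/p_y.
After buying the subsistence bundle (8, 6), a share 0.75 of the remaining income goes to x: x* = 8 + 0.75·(M − 8p_x − 6p_y)/p_x.
Discretionary income = 174 − 8·9.8 − 6·8 = 47.6; y* = 6 + 0.25·47.6/8 = 7.4875.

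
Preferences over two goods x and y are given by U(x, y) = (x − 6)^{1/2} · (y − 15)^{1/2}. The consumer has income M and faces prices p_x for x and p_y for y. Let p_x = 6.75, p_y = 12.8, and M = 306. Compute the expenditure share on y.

Let x' = x−6, y' = y−15. MRS = y'/x' = p_x/p_y.
Substituting into the budget: x* = 6 + 0.5·(M − 6·p_x − 15·p_y)/p_x, and y* = 15 + 0.5·(…)/p_y.
Discretionary income = 306 − 6·6.75 − 15·12.8 = 73.5; x* = 6 + 0.5·73.5/6.75 = 11.4444; y* = 15 + 0.5·73.5/12.8 = 17.8711.
Expenditure on y: 12.8·17.8711 = 228.75; share = 0.7475.

share on y = 0.7475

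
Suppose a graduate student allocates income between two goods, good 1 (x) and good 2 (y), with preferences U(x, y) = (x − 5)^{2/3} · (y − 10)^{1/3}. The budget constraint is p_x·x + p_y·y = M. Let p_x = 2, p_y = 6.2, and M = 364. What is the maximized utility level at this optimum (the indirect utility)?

V = 52.9823

Substituting into the budget: x* = 5 + 2/3·(M − 5·p_x − 10·p_y)/p_x, and y* = 10 + 1/3·(…)/p_y.
Discretionary income = 364 − 5·2 − 10·6.2 = 292; x* = 5 + 2/3·292/2 = 102.3333; y* = 10 + 1/3·292/6.2 = 25.6989.
Utility at the optimum: U(102.3333, 25.6989) = 52.9823.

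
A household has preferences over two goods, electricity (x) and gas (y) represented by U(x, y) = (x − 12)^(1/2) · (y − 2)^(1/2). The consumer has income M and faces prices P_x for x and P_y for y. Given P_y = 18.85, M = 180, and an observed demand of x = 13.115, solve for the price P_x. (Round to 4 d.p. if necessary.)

P_x = 10

Let x' = x−12, y' = y−2. MRS = y'/x' = P_x/P_y.
After buying the subsistence bundle (12, 2), a share 0.5 of the remaining income goes to x: x* = 12 + 0.5·(M − 12P_x − 2P_y)/P_x.
Set x* = 13.115 in the demand function and solve for P_x: P_x = 10.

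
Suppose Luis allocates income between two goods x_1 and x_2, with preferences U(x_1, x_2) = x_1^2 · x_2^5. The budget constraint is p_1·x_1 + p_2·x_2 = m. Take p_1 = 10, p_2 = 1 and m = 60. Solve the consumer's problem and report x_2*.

x_2* = 42.8571

Tangency: MRS = (2/5)·x_2/x_1 = p_1/p_2.
So 2·p_2·x_2 = 5·p_1·x_1; combined with the budget, a share 2/7 of income goes to x_1.
Demand: x_1*(p_1,p_2,m) = 2/7·m/p_1 and x_2* = 5/7·m/p_2.
At p_1=10, p_2=1, m=60: x_2* = 5/7·60/1 = 42.8571.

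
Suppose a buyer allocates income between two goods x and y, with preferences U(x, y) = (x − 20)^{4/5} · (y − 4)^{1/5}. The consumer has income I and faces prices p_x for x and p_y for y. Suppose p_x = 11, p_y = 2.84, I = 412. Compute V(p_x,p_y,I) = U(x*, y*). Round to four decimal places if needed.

MRS = 4·(y−4)/(x−20). Tangency with p_x/p_y gives y−4 = (1/4)·(p_x/p_y)·(x−20).
Substituting into the budget: x* = 20 + 0.8·(I − 20·p_x − 4·p_y)/p_x, and y* = 4 + 0.2·(…)/p_y.
Discretionary income = 412 − 20·11 − 4·2.84 = 180.64; x* = 20 + 0.8·180.64/11 = 33.1375; y* = 4 + 0.2·180.64/2.84 = 16.7211.
Utility at the optimum: U(33.1375, 16.7211) = 13.0531.

V = 13.0531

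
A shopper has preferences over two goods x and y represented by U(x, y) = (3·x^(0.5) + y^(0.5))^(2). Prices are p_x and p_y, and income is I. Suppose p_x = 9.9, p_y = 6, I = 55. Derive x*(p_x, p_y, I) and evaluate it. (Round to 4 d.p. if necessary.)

x* = 4.6948

MRS = MU_x/MU_y = 3·(y/x)^(0.5). Set equal to p_x/p_y.
Solve for the ratio: y/x = [(1/3)·p_x/p_y]^(2).
With the ratio pinned down, the budget gives x* = I/(p_x + p_y·(y/x)) and y* = (y/x)·x*.
Numerically y/x = 0.3025, so x* = 55/(9.9 + 6·0.3025) = 4.6948.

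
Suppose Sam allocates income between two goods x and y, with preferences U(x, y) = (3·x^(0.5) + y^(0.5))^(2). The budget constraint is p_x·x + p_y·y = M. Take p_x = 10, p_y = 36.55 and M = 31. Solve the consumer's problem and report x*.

MRS = MU_x/MU_y = 3·(y/x)^(0.5). Set equal to p_x/p_y.
Hence y/x = ((1/3)·p_x/p_y)^(1/(0.5)), i.e. raised to the 2 power.
With the ratio pinned down, the budget gives x* = M/(p_x + p_y·(y/x)) and y* = (y/x)·x*.
Numerically y/x = 0.008317, so x* = 31/(10 + 36.55·0.008317) = 3.0085.

x* = 3.0085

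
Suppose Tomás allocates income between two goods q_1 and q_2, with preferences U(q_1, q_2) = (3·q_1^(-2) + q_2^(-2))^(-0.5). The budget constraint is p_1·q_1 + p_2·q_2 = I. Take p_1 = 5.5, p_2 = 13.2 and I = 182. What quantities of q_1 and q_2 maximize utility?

MRS = MU_q_1/MU_q_2 = 3·(q_2/q_1)^(3). Set equal to p_1/p_2.
Solve for the ratio: q_2/q_1 = [(1/3)·p_1/p_2]^(1/3).
Substitute q_2 = (q_2/q_1)·q_1 into the budget: q_1* = I/(p_1 + p_2·(q_2/q_1)).
Numerically q_2/q_1 = 0.517872, so q_1* = 182/(5.5 + 13.2·0.517872) = 14.7537 and q_2* = 0.517872·14.7537 = 7.6405.

q_1* = 14.7537, q_2* = 7.6405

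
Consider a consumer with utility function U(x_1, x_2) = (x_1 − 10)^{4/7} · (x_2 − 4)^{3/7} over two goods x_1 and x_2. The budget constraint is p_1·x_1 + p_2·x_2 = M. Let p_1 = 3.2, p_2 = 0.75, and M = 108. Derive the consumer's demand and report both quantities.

x_1* = 23.0357, x_2* = 45.7143

After buying the subsistence bundle (10, 4), a share 4/7 of the remaining income goes to x_1: x_1* = 10 + 4/7·(M − 10p_1 − 4p_2)/p_1.
Discretionary income = 108 − 10·3.2 − 4·0.75 = 73; x_1* = 10 + 4/7·73/3.2 = 23.0357; x_2* = 4 + 3/7·73/0.75 = 45.7143.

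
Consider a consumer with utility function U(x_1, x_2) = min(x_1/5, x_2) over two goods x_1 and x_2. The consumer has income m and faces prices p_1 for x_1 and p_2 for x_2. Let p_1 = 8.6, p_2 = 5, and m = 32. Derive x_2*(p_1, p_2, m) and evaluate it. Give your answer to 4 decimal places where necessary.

x_2* = 0.6667

Leontief preferences: the optimum is at the kink where x_1/5 = x_2/1, i.e. x_2 = (1/5)·x_1.
Budget: p_1·x_1 + p_2·(1/5)·x_1 = m, so (5·p_1 + p_2)·x_1 = 5·m.
Demand: x_1*(p_1,p_2,m) = 5·m/(5·p_1 + p_2), x_2* = m/(5·p_1 + p_2).
Here 5·8.6 + 5 = 48, giving x_2* = 0.6667.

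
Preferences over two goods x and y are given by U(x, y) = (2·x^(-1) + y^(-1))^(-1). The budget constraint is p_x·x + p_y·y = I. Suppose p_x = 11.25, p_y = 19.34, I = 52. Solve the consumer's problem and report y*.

MRS = MU_x/MU_y = 2·(y/x)^(2). Set equal to p_x/p_y.
Hence y/x = ((1/2)·p_x/p_y)^(1/(2)), i.e. raised to the 0.5 power.
Substitute y = (y/x)·x into the budget: x* = I/(p_x + p_y·(y/x)).
Numerically y/x = 0.539303, so x* = 52/(11.25 + 19.34·0.539303) = 2.3985 and y* = 0.539303·2.3985 = 1.2935.

y* = 1.2935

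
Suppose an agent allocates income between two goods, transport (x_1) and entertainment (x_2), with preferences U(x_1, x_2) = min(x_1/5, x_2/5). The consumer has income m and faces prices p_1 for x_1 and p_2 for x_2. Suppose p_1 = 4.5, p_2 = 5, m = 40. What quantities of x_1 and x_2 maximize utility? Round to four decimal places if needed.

Demand: x_1*(p_1,p_2,m) = 5·m/(5·p_1 + 5·p_2), x_2* = 5·m/(5·p_1 + 5·p_2).
Here 5·4.5 + 5·5 = 47.5, giving x_1* = 4.2105 and x_2* = 4.2105.

x_1* = 4.2105, x_2* = 4.2105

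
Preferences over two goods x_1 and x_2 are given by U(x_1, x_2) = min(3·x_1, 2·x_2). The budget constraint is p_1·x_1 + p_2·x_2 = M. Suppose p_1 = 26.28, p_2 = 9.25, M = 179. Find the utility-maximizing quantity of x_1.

With perfect complements, no substitution: consume in ratio x_1:x_2 = 2:3.
Budget: p_1·x_1 + p_2·(3/2)·x_1 = M, so (2·p_1 + 3·p_2)·x_1 = 2·M.
Demand: x_1*(p_1,p_2,M) = 2·M/(2·p_1 + 3·p_2), x_2* = 3·M/(2·p_1 + 3·p_2).
Here 2·26.28 + 3·9.25 = 80.31, giving x_1* = 4.4577.

x_1* = 4.4577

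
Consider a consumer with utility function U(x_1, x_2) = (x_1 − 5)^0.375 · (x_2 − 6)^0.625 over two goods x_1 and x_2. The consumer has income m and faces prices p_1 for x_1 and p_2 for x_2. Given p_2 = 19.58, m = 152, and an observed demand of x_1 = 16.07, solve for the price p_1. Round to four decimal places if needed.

p_1 = 1

MRS = (3/5)·(x_2−6)/(x_1−5). Tangency with p_1/p_2 gives x_2−6 = (5/3)·(p_1/p_2)·(x_1−5).
Substituting into the budget: x_1* = 5 + 0.375·(m − 5·p_1 − 6·p_2)/p_1, and x_2* = 6 + 0.625·(…)/p_2.
Set x_1* = 16.07 in the demand function and solve for p_1: p_1 = 1.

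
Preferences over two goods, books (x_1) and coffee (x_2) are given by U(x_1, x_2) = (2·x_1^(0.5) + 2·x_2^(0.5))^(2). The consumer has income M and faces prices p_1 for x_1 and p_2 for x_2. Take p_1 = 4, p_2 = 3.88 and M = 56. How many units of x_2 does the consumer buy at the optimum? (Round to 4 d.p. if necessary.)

MU_x_1 ∝ 2·x_1^(-0.5), MU_x_2 ∝ 2·x_2^(-0.5), so MRS = (x_2/x_1)^(0.5) = p_1/p_2.
Solve for the ratio: x_2/x_1 = [p_1/p_2]^(2).
Substitute x_2 = (x_2/x_1)·x_1 into the budget: x_1* = M/(p_1 + p_2·(x_2/x_1)).
Numerically x_2/x_1 = 1.062812, so x_1* = 56/(4 + 3.88·1.062812) = 6.8934 and x_2* = 1.062812·6.8934 = 7.3264.

x_2* = 7.3264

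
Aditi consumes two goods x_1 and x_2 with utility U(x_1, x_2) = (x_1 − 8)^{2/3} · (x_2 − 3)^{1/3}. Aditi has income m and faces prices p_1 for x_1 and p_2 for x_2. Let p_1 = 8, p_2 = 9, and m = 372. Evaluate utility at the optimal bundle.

V = 17.8703

Let x_1' = x_1−8, x_2' = x_2−3. MRS = 2·x_2'/x_1' = p_1/p_2.
After buying the subsistence bundle (8, 3), a share 2/3 of the remaining income goes to x_1: x_1* = 8 + 2/3·(m − 8p_1 − 3p_2)/p_1.
Discretionary income = 372 − 8·8 − 3·9 = 281; x_1* = 8 + 2/3·281/8 = 31.4167; x_2* = 3 + 1/3·281/9 = 13.4074.
Utility at the optimum: U(31.4167, 13.4074) = 17.8703.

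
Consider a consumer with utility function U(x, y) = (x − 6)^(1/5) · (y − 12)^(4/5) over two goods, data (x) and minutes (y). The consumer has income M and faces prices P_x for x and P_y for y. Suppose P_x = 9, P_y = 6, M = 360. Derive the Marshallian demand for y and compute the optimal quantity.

This is Cobb-Douglas in (x−6, y−12): tangency gives 0.2·P_y·(y−12) = 0.8·P_x·(x−6).
Substituting into the budget: x* = 6 + 0.2·(M − 6·P_x − 12·P_y)/P_x, and y* = 12 + 0.8·(…)/P_y.
Discretionary income = 360 − 6·9 − 12·6 = 234; y* = 12 + 0.8·234/6 = 43.2.

y* = 43.2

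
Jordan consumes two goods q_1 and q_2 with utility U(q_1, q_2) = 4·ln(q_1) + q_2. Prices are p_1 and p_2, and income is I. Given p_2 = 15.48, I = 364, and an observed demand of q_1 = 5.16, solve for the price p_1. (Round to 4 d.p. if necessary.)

MU_q_1 = 4/q_1, MU_q_2 = 1. Tangency: 4/q_1 = p_1/p_2.
So q_1*(p_1,p_2) = 4·p_2/p_1, independent of income; and q_2* = (I − 4·p_2)/p_2.
Set q_1* = 5.16 in the demand function and solve for p_1: p_1 = 12.

p_1 = 12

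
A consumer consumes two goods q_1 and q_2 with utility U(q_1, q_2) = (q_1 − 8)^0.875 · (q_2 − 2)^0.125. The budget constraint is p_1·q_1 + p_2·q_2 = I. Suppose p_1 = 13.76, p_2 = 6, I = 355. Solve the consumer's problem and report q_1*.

q_1* = 22.8114

Let q_1' = q_1−8, q_2' = q_2−2. MRS = 7·q_2'/q_1' = p_1/p_2.
Substituting into the budget: q_1* = 8 + 0.875·(I − 8·p_1 − 2·p_2)/p_1, and q_2* = 2 + 0.125·(…)/p_2.
Discretionary income = 355 − 8·13.76 − 2·6 = 232.92; q_1* = 8 + 0.875·232.92/13.76 = 22.8114.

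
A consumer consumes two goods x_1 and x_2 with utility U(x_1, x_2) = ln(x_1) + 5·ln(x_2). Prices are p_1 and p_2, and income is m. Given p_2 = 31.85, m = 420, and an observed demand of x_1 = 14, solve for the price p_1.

p_1 = 5

Tangency: MRS = (1/5)·x_2/x_1 = p_1/p_2.
So p_2·x_2 = 5·p_1·x_1; combined with the budget, a share 1/6 of income goes to x_1.
Demand: x_1*(p_1,p_2,m) = 1/6·m/p_1 and x_2* = 5/6·m/p_2.
Set x_1* = 14 in the demand function and solve for p_1: p_1 = 5.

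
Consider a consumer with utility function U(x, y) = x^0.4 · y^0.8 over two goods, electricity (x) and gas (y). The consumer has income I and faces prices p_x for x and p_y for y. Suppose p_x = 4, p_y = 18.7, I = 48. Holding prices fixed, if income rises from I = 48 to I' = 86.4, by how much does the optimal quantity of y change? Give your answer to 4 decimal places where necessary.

Δy* = 1.369

MU_x/MU_y = (0.4·y)/(0.8·x); tangency sets this equal to p_x/p_y.
Rearranging, p_y·y = 2·p_x·x. Substituting into the budget gives p_x·x·(1 + 2) = I.
Demand: x*(p_x,p_y,I) = 1/3·I/p_x and y* = 2/3·I/p_y.
At p_x=4, p_y=18.7, I=48: y* = 2/3·48/18.7 = 1.7112.
At I' = 86.4: y* = 3.0802. Change: 3.0802 − 1.7112 = 1.369.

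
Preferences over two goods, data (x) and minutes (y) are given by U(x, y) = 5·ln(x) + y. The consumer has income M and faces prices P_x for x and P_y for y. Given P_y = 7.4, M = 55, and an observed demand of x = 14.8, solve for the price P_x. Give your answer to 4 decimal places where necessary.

Set MRS = P_x/P_y: (5/x)/1 = P_x/P_y.
So x*(P_x,P_y) = 5·P_y/P_x, independent of income; and y* = (M − 5·P_y)/P_y.
Set x* = 14.8 in the demand function and solve for P_x: P_x = 2.5.

P_x = 2.5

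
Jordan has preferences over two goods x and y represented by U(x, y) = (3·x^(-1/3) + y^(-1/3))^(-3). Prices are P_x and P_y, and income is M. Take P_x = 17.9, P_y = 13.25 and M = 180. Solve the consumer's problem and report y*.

y* = 3.9291

MU_x ∝ 3·x^(-4/3), MU_y ∝ y^(-4/3), so MRS = 3·(y/x)^(4/3) = P_x/P_y.
Solve for the ratio: y/x = [(1/3)·P_x/P_y]^(0.75).
Substitute y = (y/x)·x into the budget: x* = M/(P_x + P_y·(y/x)).
Numerically y/x = 0.549714, so x* = 180/(17.9 + 13.25·0.549714) = 7.1475 and y* = 0.549714·7.1475 = 3.9291.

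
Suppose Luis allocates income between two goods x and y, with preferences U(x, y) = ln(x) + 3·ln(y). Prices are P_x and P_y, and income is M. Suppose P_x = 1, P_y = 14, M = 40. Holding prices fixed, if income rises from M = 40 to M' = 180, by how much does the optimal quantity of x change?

Demand: x*(P_x,P_y,M) = 0.25·M/P_x and y* = 0.75·M/P_y.
At P_x=1, P_y=14, M=40: x* = 0.25·40/1 = 10.
At M' = 180: x* = 45. Change: 45 − 10 = 35.

Δx* = 35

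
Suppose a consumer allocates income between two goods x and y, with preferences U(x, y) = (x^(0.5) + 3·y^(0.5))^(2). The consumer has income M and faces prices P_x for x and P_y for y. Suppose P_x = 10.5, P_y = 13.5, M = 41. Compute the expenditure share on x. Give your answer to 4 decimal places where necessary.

share on x = 0.125

With the ratio pinned down, the budget gives x* = M/(P_x + P_y·(y/x)) and y* = (y/x)·x*.
Numerically y/x = 5.444444, so x* = 41/(10.5 + 13.5·5.444444) = 0.4881 and y* = 5.444444·0.4881 = 2.6574.
Expenditure on x: 10.5·0.4881 = 5.125; share = 0.125.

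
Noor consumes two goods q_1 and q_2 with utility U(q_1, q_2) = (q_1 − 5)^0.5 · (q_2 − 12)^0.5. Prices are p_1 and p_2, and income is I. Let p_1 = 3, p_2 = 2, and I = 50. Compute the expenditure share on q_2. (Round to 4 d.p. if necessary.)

Let q_1' = q_1−5, q_2' = q_2−12. MRS = q_2'/q_1' = p_1/p_2.
Substituting into the budget: q_1* = 5 + 0.5·(I − 5·p_1 − 12·p_2)/p_1, and q_2* = 12 + 0.5·(…)/p_2.
Discretionary income = 50 − 5·3 − 12·2 = 11; q_1* = 5 + 0.5·11/3 = 6.8333; q_2* = 12 + 0.5·11/2 = 14.75.
Expenditure on q_2: 2·14.75 = 29.5; share = 0.59.

share on q_2 = 0.59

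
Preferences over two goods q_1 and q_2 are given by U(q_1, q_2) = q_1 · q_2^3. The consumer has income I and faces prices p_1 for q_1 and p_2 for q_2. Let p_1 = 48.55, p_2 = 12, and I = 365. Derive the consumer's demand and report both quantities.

q_1* = 1.8795, q_2* = 22.8125

MU_q_1/MU_q_2 = (q_2)/(3·q_1); tangency sets this equal to p_1/p_2.
Rearranging, p_2·q_2 = 3·p_1·q_1. Substituting into the budget gives p_1·q_1·(1 + 3) = I.
Demand: q_1*(p_1,p_2,I) = 0.25·I/p_1 and q_2* = 0.75·I/p_2.
At p_1=48.55, p_2=12, I=365: q_1* = 0.25·365/48.55 = 1.8795, q_2* = 22.8125.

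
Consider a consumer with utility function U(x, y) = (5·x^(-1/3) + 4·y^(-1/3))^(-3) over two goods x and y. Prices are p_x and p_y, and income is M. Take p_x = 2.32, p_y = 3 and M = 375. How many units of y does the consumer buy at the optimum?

y* = 59.2811

MU_x ∝ 5·x^(-4/3), MU_y ∝ 4·y^(-4/3), so MRS = (5/4)·(y/x)^(4/3) = p_x/p_y.
Hence y/x = ((4/5)·p_x/p_y)^(1/(4/3)), i.e. raised to the 0.75 power.
Substitute y = (y/x)·x into the budget: x* = M/(p_x + p_y·(y/x)).
Numerically y/x = 0.697578, so x* = 375/(2.32 + 3·0.697578) = 84.9814 and y* = 0.697578·84.9814 = 59.2811.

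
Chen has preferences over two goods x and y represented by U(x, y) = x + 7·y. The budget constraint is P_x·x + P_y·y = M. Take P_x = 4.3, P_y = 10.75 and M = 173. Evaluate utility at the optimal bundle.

V = 112.6512

Linear utility — the consumer picks whichever good has higher MU/price: 1/4.3 = 0.2326 vs 7/10.75 = 0.6512.
y gives more utility per dollar, so spend all income on y: y* = M/P_y, x* = 0.
Numerically: x* = 0, y* = 16.093.
Utility at the optimum: U(0, 16.093) = 112.6512.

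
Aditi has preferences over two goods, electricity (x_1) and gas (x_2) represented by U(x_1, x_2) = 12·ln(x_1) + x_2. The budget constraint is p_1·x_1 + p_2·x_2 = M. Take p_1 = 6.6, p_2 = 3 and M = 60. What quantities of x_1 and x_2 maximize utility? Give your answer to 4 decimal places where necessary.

MU_x_1 = 12/x_1, MU_x_2 = 1. Tangency: 12/x_1 = p_1/p_2.
So x_1*(p_1,p_2) = 12·p_2/p_1, independent of income; and x_2* = (M − 12·p_2)/p_2.
At the given prices: x_1* = 12·3/6.6 = 5.4545, and x_2* = 8.

x_1* = 5.4545, x_2* = 8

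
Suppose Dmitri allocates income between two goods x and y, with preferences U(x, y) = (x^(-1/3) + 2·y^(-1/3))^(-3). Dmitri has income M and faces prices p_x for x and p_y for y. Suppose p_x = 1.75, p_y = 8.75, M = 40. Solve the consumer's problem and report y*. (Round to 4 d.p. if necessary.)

y* = 3.2708

MRS = MU_x/MU_y = (1/2)·(y/x)^(4/3). Set equal to p_x/p_y.
Hence y/x = (2·p_x/p_y)^(1/(4/3)), i.e. raised to the 0.75 power.
Substitute y = (y/x)·x into the budget: x* = M/(p_x + p_y·(y/x)).
Numerically y/x = 0.502973, so x* = 40/(1.75 + 8.75·0.502973) = 6.503 and y* = 0.502973·6.503 = 3.2708.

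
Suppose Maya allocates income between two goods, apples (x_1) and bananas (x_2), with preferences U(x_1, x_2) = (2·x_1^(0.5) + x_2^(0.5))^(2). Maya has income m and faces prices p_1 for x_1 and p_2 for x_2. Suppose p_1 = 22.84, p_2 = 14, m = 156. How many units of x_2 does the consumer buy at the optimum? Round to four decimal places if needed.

Numerically x_2/x_1 = 0.66539, so x_1* = 156/(22.84 + 14·0.66539) = 4.8514 and x_2* = 0.66539·4.8514 = 3.2281.

x_2* = 3.2281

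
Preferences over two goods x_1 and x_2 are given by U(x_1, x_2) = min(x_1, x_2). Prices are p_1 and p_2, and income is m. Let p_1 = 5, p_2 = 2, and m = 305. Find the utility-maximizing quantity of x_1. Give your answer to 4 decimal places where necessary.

x_1* = 43.5714

With perfect complements, no substitution: consume in ratio x_1:x_2 = 1:1.
Budget: p_1·x_1 + p_2·x_1 = m, so (p_1 + p_2)·x_1 = m.
Demand: x_1*(p_1,p_2,m) = m/(p_1 + p_2), x_2* = m/(p_1 + p_2).
Here 5 + 2 = 7, giving x_1* = 43.5714.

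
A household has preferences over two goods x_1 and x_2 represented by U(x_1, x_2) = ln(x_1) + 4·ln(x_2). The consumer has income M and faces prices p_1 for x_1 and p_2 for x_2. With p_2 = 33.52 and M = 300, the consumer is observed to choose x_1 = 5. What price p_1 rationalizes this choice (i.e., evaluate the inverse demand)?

p_1 = 12

Tangency: MRS = (1/4)·x_2/x_1 = p_1/p_2.
So p_2·x_2 = 4·p_1·x_1; combined with the budget, a share 0.2 of income goes to x_1.
Demand: x_1*(p_1,p_2,M) = 0.2·M/p_1 and x_2* = 0.8·M/p_2.
Set x_1* = 5 in the demand function and solve for p_1: p_1 = 12.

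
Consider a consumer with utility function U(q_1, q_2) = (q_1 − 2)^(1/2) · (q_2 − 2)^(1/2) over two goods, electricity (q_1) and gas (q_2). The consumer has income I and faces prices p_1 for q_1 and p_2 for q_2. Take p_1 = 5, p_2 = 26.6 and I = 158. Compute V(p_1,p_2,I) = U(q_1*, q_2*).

V = 4.1101

After buying the subsistence bundle (2, 2), a share 0.5 of the remaining income goes to q_1: q_1* = 2 + 0.5·(I − 2p_1 − 2p_2)/p_1.
Discretionary income = 158 − 2·5 − 2·26.6 = 94.8; q_1* = 2 + 0.5·94.8/5 = 11.48; q_2* = 2 + 0.5·94.8/26.6 = 3.782.
Utility at the optimum: U(11.48, 3.782) = 4.1101.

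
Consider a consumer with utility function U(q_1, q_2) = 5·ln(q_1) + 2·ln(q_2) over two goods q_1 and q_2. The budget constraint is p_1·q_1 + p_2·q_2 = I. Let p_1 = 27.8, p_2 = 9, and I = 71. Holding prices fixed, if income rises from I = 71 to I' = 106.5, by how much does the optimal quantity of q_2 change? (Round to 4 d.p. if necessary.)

MU_q_1/MU_q_2 = (5·q_2)/(2·q_1); tangency sets this equal to p_1/p_2.
Rearranging, p_2·q_2 = (2/5)·p_1·q_1. Substituting into the budget gives p_1·q_1·(1 + (2/5)) = I.
Demand: q_1*(p_1,p_2,I) = 5/7·I/p_1 and q_2* = 2/7·I/p_2.
At p_1=27.8, p_2=9, I=71: q_2* = 2/7·71/9 = 2.254.
At I' = 106.5: q_2* = 3.381. Change: 3.381 − 2.254 = 1.127.

Δq_2* = 1.127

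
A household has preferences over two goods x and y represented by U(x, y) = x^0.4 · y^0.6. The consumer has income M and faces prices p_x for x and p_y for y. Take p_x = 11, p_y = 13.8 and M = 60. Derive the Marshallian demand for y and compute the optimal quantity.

y* = 2.6087

Tangency: MRS = (2/3)·y/x = p_x/p_y.
So 0.4·p_y·y = 0.6·p_x·x; combined with the budget, a share 0.4 of income goes to x.
Demand: x*(p_x,p_y,M) = 0.4·M/p_x and y* = 0.6·M/p_y.
At p_x=11, p_y=13.8, M=60: y* = 0.6·60/13.8 = 2.6087.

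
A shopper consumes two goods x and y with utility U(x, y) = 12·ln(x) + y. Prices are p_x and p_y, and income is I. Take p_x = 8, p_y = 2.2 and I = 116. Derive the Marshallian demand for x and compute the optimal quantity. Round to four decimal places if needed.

So x*(p_x,p_y) = 12·p_y/p_x, independent of income; and y* = (I − 12·p_y)/p_y.
At the given prices: x* = 12·2.2/8 = 3.3.

x* = 3.3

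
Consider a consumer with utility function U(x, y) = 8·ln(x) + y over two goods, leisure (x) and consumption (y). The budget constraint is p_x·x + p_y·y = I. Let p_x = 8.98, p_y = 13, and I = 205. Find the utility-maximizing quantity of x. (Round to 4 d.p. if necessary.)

So x*(p_x,p_y) = 8·p_y/p_x, independent of income; and y* = (I − 8·p_y)/p_y.
At the given prices: x* = 8·13/8.98 = 11.5813.

x* = 11.5813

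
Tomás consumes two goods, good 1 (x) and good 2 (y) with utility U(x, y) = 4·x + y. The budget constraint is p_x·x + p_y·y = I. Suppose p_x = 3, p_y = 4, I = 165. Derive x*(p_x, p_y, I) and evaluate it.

x* = 55

Perfect substitutes: compare marginal utility per dollar. 4/p_x vs 1/p_y → 1.3333 vs 0.25.
x gives more utility per dollar, so spend all income on x: x* = I/p_x, y* = 0.
Numerically: x* = 55, y* = 0.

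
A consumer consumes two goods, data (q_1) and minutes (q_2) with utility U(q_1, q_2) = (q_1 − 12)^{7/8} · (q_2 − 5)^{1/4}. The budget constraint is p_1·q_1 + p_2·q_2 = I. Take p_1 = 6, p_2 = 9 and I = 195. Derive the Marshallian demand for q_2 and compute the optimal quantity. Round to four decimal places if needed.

q_2* = 6.9259

Let q_1' = q_1−12, q_2' = q_2−5. MRS = (7/2)·q_2'/q_1' = p_1/p_2.
Substituting into the budget: q_1* = 12 + 7/9·(I − 12·p_1 − 5·p_2)/p_1, and q_2* = 5 + 2/9·(…)/p_2.
Discretionary income = 195 − 12·6 − 5·9 = 78; q_2* = 5 + 2/9·78/9 = 6.9259.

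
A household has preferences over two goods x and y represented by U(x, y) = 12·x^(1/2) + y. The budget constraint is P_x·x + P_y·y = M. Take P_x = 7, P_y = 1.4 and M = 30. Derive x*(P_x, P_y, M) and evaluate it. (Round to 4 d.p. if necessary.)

x* = 1.44

MU_x = 6/√x, MU_y = 1. Tangency: 6/√x = P_x/P_y.
Solve: √x = 6·P_y/P_x, so x*(P_x,P_y) = (6·P_y/P_x)², and y* = (M − P_x·x*)/P_y.
Plugging in: x* = (6·1.4/7)² = 1.44.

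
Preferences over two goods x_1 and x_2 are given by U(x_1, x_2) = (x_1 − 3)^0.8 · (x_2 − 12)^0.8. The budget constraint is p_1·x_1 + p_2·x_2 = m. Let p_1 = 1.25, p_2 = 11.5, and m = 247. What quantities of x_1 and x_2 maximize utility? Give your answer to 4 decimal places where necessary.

MRS = (x_2−12)/(x_1−3). Tangency with p_1/p_2 gives x_2−12 = (p_1/p_2)·(x_1−3).
After buying the subsistence bundle (3, 12), a share 0.5 of the remaining income goes to x_1: x_1* = 3 + 0.5·(m − 3p_1 − 12p_2)/p_1.
Discretionary income = 247 − 3·1.25 − 12·11.5 = 105.25; x_1* = 3 + 0.5·105.25/1.25 = 45.1; x_2* = 12 + 0.5·105.25/11.5 = 16.5761.

x_1* = 45.1, x_2* = 16.5761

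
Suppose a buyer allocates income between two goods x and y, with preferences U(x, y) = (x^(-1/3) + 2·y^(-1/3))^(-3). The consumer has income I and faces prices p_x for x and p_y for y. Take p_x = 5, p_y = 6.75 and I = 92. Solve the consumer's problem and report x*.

MRS = MU_x/MU_y = (1/2)·(y/x)^(4/3). Set equal to p_x/p_y.
Solve for the ratio: y/x = [2·p_x/p_y]^(0.75).
Substitute y = (y/x)·x into the budget: x* = I/(p_x + p_y·(y/x)).
Numerically y/x = 1.342834, so x* = 92/(5 + 6.75·1.342834) = 6.5415.

x* = 6.5415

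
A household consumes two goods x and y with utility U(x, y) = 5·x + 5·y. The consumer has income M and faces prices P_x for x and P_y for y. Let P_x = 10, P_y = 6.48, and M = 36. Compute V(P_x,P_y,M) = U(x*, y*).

V = 27.7778

y gives more utility per dollar, so spend all income on y: y* = M/P_y, x* = 0.
Numerically: x* = 0, y* = 5.5556.
Utility at the optimum: U(0, 5.5556) = 27.7778.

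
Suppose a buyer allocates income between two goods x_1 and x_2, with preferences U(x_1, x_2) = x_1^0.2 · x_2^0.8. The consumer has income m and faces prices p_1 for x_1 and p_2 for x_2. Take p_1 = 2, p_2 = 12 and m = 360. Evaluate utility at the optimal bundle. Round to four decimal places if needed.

Tangency: MRS = (1/4)·x_2/x_1 = p_1/p_2.
So 0.2·p_2·x_2 = 0.8·p_1·x_1; combined with the budget, a share 0.2 of income goes to x_1.
Demand: x_1*(p_1,p_2,m) = 0.2·m/p_1 and x_2* = 0.8·m/p_2.
At p_1=2, p_2=12, m=360: x_1* = 0.2·360/2 = 36, x_2* = 24.
Utility at the optimum: U(36, 24) = 26.0273.

V = 26.0273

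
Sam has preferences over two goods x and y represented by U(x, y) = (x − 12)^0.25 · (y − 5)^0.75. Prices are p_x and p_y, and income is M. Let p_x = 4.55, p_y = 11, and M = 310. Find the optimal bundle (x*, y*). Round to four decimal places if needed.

Let x' = x−12, y' = y−5. MRS = (1/3)·y'/x' = p_x/p_y.
After buying the subsistence bundle (12, 5), a share 0.25 of the remaining income goes to x: x* = 12 + 0.25·(M − 12p_x − 5p_y)/p_x.
Discretionary income = 310 − 12·4.55 − 5·11 = 200.4; x* = 12 + 0.25·200.4/4.55 = 23.011; y* = 5 + 0.75·200.4/11 = 18.6636.

x* = 23.011, y* = 18.6636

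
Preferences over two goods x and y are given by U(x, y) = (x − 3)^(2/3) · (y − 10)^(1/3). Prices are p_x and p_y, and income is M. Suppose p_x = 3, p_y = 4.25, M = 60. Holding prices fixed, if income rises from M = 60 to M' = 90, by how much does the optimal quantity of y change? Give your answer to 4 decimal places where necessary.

Substituting into the budget: x* = 3 + 2/3·(M − 3·p_x − 10·p_y)/p_x, and y* = 10 + 1/3·(…)/p_y.
Discretionary income = 60 − 3·3 − 10·4.25 = 8.5; y* = 10 + 1/3·8.5/4.25 = 10.6667.
At M' = 90: y* = 13.0196. Change: 13.0196 − 10.6667 = 2.3529.

Δy* = 2.3529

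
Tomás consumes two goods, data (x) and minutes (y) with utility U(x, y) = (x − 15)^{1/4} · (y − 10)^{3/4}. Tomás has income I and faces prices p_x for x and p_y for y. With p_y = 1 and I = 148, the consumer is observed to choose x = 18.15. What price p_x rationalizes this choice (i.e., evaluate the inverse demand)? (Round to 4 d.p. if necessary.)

Let x' = x−15, y' = y−10. MRS = (1/3)·y'/x' = p_x/p_y.
Substituting into the budget: x* = 15 + 0.25·(I − 15·p_x − 10·p_y)/p_x, and y* = 10 + 0.75·(…)/p_y.
Set x* = 18.15 in the demand function and solve for p_x: p_x = 5.

p_x = 5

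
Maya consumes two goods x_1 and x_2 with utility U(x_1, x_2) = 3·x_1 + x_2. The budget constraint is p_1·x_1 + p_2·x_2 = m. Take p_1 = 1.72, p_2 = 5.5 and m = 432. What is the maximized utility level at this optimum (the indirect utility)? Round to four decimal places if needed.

x_1 gives more utility per dollar, so spend all income on x_1: x_1* = m/p_1, x_2* = 0.
Numerically: x_1* = 251.1628, x_2* = 0.
Utility at the optimum: U(251.1628, 0) = 753.4884.

V = 753.4884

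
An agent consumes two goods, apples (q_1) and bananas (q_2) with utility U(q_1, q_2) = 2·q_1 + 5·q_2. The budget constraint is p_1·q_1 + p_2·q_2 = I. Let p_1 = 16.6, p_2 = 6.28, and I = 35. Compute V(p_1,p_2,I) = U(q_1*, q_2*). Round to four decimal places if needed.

V = 27.8662

Numerically: q_1* = 0, q_2* = 5.5732.
Utility at the optimum: U(0, 5.5732) = 27.8662.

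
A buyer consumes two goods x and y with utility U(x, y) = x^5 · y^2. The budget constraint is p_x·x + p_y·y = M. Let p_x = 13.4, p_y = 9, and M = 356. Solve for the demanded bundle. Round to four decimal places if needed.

x* = 18.9765, y* = 11.3016

At p_x=13.4, p_y=9, M=356: x* = 5/7·356/13.4 = 18.9765, y* = 11.3016.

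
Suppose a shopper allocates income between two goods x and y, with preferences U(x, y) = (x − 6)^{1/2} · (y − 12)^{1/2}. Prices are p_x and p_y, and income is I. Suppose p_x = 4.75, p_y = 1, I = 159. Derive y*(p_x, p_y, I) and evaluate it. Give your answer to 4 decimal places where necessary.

y* = 71.25

Substituting into the budget: x* = 6 + 0.5·(I − 6·p_x − 12·p_y)/p_x, and y* = 12 + 0.5·(…)/p_y.
Discretionary income = 159 − 6·4.75 − 12·1 = 118.5; y* = 12 + 0.5·118.5/1 = 71.25.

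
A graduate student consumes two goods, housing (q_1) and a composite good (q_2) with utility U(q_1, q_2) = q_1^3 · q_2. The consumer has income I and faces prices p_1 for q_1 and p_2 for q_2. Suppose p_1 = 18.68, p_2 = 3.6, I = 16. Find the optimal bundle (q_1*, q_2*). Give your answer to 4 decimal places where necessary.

q_1* = 0.6424, q_2* = 1.1111

Tangency: MRS = 3·q_2/q_1 = p_1/p_2.
So 3·p_2·q_2 = p_1·q_1; combined with the budget, a share 0.75 of income goes to q_1.
Demand: q_1*(p_1,p_2,I) = 0.75·I/p_1 and q_2* = 0.25·I/p_2.
At p_1=18.68, p_2=3.6, I=16: q_1* = 0.75·16/18.68 = 0.6424, q_2* = 1.1111.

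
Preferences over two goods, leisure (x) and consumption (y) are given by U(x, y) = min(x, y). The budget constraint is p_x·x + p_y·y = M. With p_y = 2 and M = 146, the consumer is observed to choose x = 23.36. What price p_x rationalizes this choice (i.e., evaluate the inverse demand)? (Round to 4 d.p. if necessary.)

p_x = 4.25

Leontief preferences: the optimum is at the kink where x/1 = y/1, i.e. y = x.
Budget: p_x·x + p_y·x = M, so (p_x + p_y)·x = M.
Demand: x*(p_x,p_y,M) = M/(p_x + p_y), y* = M/(p_x + p_y).
Set x* = 23.36 in the demand function and solve for p_x: p_x = 4.25.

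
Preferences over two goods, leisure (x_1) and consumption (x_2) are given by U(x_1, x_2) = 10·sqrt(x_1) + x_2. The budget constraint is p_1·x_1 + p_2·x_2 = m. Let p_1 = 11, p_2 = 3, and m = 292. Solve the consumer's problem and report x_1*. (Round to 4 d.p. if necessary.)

Utility is quasi-linear in x_2; the FOC for x_1 is 5/√x_1 = p_1/p_2.
Solve: √x_1 = 5·p_2/p_1, so x_1*(p_1,p_2) = (5·p_2/p_1)², and x_2* = (m − p_1·x_1*)/p_2.
Plugging in: x_1* = (5·3/11)² = 1.8595.

x_1* = 1.8595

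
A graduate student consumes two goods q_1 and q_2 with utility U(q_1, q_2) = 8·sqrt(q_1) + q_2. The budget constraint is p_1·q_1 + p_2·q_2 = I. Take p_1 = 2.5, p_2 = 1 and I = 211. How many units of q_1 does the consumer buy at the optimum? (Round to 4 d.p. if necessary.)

q_1* = 2.56

MU_q_1 = 4/√q_1, MU_q_2 = 1. Tangency: 4/√q_1 = p_1/p_2.
Solve: √q_1 = 4·p_2/p_1, so q_1*(p_1,p_2) = (4·p_2/p_1)², and q_2* = (I − p_1·q_1*)/p_2.
Plugging in: q_1* = (4·1/2.5)² = 2.56.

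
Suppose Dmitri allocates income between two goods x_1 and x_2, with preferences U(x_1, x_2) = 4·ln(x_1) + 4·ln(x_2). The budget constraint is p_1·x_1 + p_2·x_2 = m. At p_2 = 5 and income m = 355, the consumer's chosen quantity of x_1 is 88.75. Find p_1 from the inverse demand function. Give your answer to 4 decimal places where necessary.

p_1 = 2

Tangency: MRS = x_2/x_1 = p_1/p_2.
So 4·p_2·x_2 = 4·p_1·x_1; combined with the budget, a share 0.5 of income goes to x_1.
Demand: x_1*(p_1,p_2,m) = 0.5·m/p_1 and x_2* = 0.5·m/p_2.
Set x_1* = 88.75 in the demand function and solve for p_1: p_1 = 2.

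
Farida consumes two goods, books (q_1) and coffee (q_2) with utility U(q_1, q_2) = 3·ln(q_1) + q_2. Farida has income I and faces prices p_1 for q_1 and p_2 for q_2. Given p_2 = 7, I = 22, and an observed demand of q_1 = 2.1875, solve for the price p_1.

Set MRS = p_1/p_2: (3/q_1)/1 = p_1/p_2.
So q_1*(p_1,p_2) = 3·p_2/p_1, independent of income; and q_2* = (I − 3·p_2)/p_2.
Set q_1* = 2.1875 in the demand function and solve for p_1: p_1 = 9.6.

p_1 = 9.6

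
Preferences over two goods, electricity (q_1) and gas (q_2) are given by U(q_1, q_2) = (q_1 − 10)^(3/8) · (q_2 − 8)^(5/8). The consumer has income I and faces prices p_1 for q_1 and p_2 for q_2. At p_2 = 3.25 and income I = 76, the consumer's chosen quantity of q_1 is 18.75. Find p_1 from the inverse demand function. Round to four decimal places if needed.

p_1 = 1.5

Let q_1' = q_1−10, q_2' = q_2−8. MRS = (3/5)·q_2'/q_1' = p_1/p_2.
After buying the subsistence bundle (10, 8), a share 0.375 of the remaining income goes to q_1: q_1* = 10 + 0.375·(I − 10p_1 − 8p_2)/p_1.
Set q_1* = 18.75 in the demand function and solve for p_1: p_1 = 1.5.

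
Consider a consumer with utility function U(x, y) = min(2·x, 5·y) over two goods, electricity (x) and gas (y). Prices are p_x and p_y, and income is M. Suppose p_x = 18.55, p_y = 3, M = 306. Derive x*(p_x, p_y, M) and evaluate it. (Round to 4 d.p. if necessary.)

x* = 15.4937

With perfect complements, no substitution: consume in ratio x:y = 5:2.
Budget: p_x·x + p_y·(2/5)·x = M, so (5·p_x + 2·p_y)·x = 5·M.
Demand: x*(p_x,p_y,M) = 5·M/(5·p_x + 2·p_y), y* = 2·M/(5·p_x + 2·p_y).
Here 5·18.55 + 2·3 = 98.75, giving x* = 15.4937.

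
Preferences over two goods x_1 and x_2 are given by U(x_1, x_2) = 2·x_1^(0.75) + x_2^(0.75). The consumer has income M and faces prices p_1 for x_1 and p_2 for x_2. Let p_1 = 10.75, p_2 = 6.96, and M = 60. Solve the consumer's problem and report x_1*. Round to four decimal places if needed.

x_1* = 4.5366

Substitute x_2 = (x_2/x_1)·x_1 into the budget: x_1* = M/(p_1 + p_2·(x_2/x_1)).
Numerically x_2/x_1 = 0.355694, so x_1* = 60/(10.75 + 6.96·0.355694) = 4.5366.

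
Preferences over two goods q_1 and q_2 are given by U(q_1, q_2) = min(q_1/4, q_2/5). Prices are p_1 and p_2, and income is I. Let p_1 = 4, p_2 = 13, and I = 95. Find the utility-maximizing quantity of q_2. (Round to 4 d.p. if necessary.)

With perfect complements, no substitution: consume in ratio q_1:q_2 = 4:5.
Budget: p_1·q_1 + p_2·(5/4)·q_1 = I, so (4·p_1 + 5·p_2)·q_1 = 4·I.
Demand: q_1*(p_1,p_2,I) = 4·I/(4·p_1 + 5·p_2), q_2* = 5·I/(4·p_1 + 5·p_2).
Here 4·4 + 5·13 = 81, giving q_2* = 5.8642.

q_2* = 5.8642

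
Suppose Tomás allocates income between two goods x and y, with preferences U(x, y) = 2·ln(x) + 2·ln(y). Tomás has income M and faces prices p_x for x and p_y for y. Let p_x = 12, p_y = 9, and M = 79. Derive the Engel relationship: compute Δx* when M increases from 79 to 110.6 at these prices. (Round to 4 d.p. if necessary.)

Δx* = 1.3167

MU_x/MU_y = (2·y)/(2·x); tangency sets this equal to p_x/p_y.
So 2·p_y·y = 2·p_x·x; combined with the budget, a share 0.5 of income goes to x.
Demand: x*(p_x,p_y,M) = 0.5·M/p_x and y* = 0.5·M/p_y.
At p_x=12, p_y=9, M=79: x* = 0.5·79/12 = 3.2917.
At M' = 110.6: x* = 4.6083. Change: 4.6083 − 3.2917 = 1.3167.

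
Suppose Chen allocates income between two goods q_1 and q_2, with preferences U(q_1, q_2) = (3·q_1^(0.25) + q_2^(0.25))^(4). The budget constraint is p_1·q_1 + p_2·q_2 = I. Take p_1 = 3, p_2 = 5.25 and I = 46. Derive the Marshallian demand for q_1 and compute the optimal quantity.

q_1* = 12.8658

MU_q_1 ∝ 3·q_1^(-0.75), MU_q_2 ∝ q_2^(-0.75), so MRS = 3·(q_2/q_1)^(0.75) = p_1/p_2.
Solve for the ratio: q_2/q_1 = [(1/3)·p_1/p_2]^(4/3).
Substitute q_2 = (q_2/q_1)·q_1 into the budget: q_1* = I/(p_1 + p_2·(q_2/q_1)).
Numerically q_2/q_1 = 0.109594, so q_1* = 46/(3 + 5.25·0.109594) = 12.8658.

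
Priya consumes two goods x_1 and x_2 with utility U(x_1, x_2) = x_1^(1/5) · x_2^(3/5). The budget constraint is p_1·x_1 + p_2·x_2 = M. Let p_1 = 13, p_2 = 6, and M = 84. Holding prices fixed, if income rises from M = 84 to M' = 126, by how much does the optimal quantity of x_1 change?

The MRS is (1/3)·x_2/x_1. Set MRS = p_1/p_2.
So 0.2·p_2·x_2 = 0.6·p_1·x_1; combined with the budget, a share 0.25 of income goes to x_1.
Demand: x_1*(p_1,p_2,M) = 0.25·M/p_1 and x_2* = 0.75·M/p_2.
At p_1=13, p_2=6, M=84: x_1* = 0.25·84/13 = 1.6154.
At M' = 126: x_1* = 2.4231. Change: 2.4231 − 1.6154 = 0.8077.

Δx_1* = 0.8077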